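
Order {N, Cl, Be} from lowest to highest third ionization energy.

Cl < N < Be

Consider each +2 ion: N²⁺ still has 3 valence electrons; Cl²⁺ still has 5 valence electrons; Be²⁺ is the bare [He] core.
Pulling an electron out of a noble-gas core costs far more than removing a remaining valence electron, so Be sits at the high end of IE_3.
Valence configurations: N²⁺ [He]2s²2p¹, Cl²⁺ [Ne]3s²3p³.
Tabulated IE_3 (kJ/mol): N 4578, Cl 3822, Be 14849.
Overall IE_3 order: Cl < N < Be.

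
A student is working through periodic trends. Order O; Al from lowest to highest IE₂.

Al < O

IE_2 is the cost of taking one more electron from the +1 cation: O⁺ still has 5 valence electrons; Al⁺ still has 2 valence electrons.
All are still removing valence electrons, so compare the +1 ions as you would atoms: IE_2 generally rises across a period (higher Z_eff) and falls down a group (larger shell), subject to the usual subshell exceptions.
Valence configurations: O⁺ [He]2s²2p³, Al⁺ [Ne]3s².
Approximate IE_2 values (kJ/mol): O 3388, Al 1817.
So the second ionization energies run Al < O.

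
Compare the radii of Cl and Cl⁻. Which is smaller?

Forming Cl⁻ adds 1 electron to Cl. More electron–electron repulsion in the same shell, with unchanged nuclear charge, lets the cloud expand.
An anion is larger than its parent atom: Cl⁻ > Cl.

Cl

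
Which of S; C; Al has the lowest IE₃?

Al

After 2 electrons have been removed, what remains? S²⁺ still has 4 valence electrons; C²⁺ still has 2 valence electrons; Al²⁺ still has 1 valence electron.
All are still removing valence electrons, so compare the +2 ions as you would atoms: IE_3 generally rises across a period (higher Z_eff) and falls down a group (larger shell), subject to the usual subshell exceptions.
Valence configurations: S²⁺ [Ne]3s²3p², C²⁺ [He]2s², Al²⁺ [Ne]3s¹.
Approximate IE_3 values (kJ/mol): S 3357, C 4620, Al 2745.
Hence IE_3: Al < S < C.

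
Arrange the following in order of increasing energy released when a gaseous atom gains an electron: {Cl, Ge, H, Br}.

H is in period 1, group 1; Cl is in period 3, group 17; Ge is in period 4, group 14; Br is in period 4, group 17.
Atoms with high Z_eff and room in the valence shell (especially the halogens) have the most exothermic electron affinities.
Neither a single period nor a single group — weigh both effects.
Ge > H: period and group pull opposite ways; the across-period shift dominates (119 vs 73 kJ/mol).
Br > Ge: Br lies to the right of Ge in period 4, so the across-period effect alone puts Br higher.
Cl > Br: they share group 17; the group trend gives Cl the larger value.
Approximate values (kJ/mol): H 73, Cl 349, Ge 119, Br 325.
So from lowest to highest: H < Ge < Br < Cl.

H < Ge < Br < Cl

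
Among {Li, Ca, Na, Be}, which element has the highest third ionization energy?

Be

IE_3 is the cost of taking one more electron from the +2 cation: Li²⁺ is already 1 electron into the core; Ca²⁺ is the bare [Ar] core; Na²⁺ is already 1 electron into the core; Be²⁺ is the bare [He] core.
All of these are removing an electron from a noble-gas core or deeper; the smaller core (lower principal quantum number) is held far more tightly, and within a period the higher nuclear charge binds the same core more tightly.
Tabulated IE_3 (kJ/mol): Li 11815, Ca 4912, Na 6910, Be 14849.
So the third ionization energies run Ca < Na < Li < Be.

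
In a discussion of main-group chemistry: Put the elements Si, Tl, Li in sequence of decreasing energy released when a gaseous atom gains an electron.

Li is in period 2, group 1; Si is in period 3, group 14; Tl is in period 6, group 13.
Atoms with high Z_eff and room in the valence shell (especially the halogens) have the most exothermic electron affinities.
Neither a single period nor a single group — weigh both effects.
Li > Tl: period and group pull opposite ways; the down-group shift dominates (60 vs 19 kJ/mol).
Si > Li: the two effects oppose for this pair; the across-period effect wins (134 vs 60 kJ/mol).
For reference (kJ/mol): Li 60, Si 134, Tl 19.
So from highest to lowest: Si > Li > Tl.

Si, Li, Tl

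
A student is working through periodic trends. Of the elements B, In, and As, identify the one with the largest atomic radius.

In

B is in period 2, group 13; As is in period 4, group 15; In is in period 5, group 13.
Radius decreases left→right (rising Z_eff, same n) and increases top→bottom (higher n).
These span different periods and groups, so the two trends combine.
As > B: the two effects oppose for this pair; the down-group effect wins (121 vs 85 pm).
In > As: both effects reinforce here, so In is clearly the larger of the two.
Approximate values (pm): B 85, As 121, In 142.
The largest atomic radius among these belongs to In.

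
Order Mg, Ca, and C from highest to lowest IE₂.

IE_2 is the cost of taking one more electron from the +1 cation: Mg⁺ still has 1 valence electron; Ca⁺ still has 1 valence electron; C⁺ still has 3 valence electrons.
All are still removing valence electrons, so compare the +1 ions as you would atoms: IE_2 generally rises across a period (higher Z_eff) and falls down a group (larger shell), subject to the usual subshell exceptions.
Valence configurations: Mg⁺ [Ne]3s¹, Ca⁺ [Ar]4s¹, C⁺ [He]2s²2p¹.
Tabulated IE_2 (kJ/mol): Mg 1451, Ca 1145, C 2353.
Overall IE_2 order: Ca < Mg < C.

C > Mg > Ca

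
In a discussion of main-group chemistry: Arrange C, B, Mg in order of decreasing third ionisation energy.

Mg > C > B

IE_3 is the cost of taking one more electron from the +2 cation: C²⁺ still has 2 valence electrons; B²⁺ still has 1 valence electron; Mg²⁺ is the bare [Ne] core.
Core electrons are held far more tightly than valence electrons, so Mg tops the IE_3 order.
Valence configurations: C²⁺ [He]2s², B²⁺ [He]2s¹.
Approximate IE_3 values (kJ/mol): C 4620, B 3660, Mg 7733.
Overall IE_3 order: B < C < Mg.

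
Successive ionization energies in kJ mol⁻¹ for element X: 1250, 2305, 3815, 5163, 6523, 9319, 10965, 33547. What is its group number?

Look for the largest jump between consecutive ionization energies: IE8/IE7 ≈ 3.1, far larger than any earlier ratio.
That jump marks the point where a core electron is being removed. So the atom has 7 valence electrons.
A main-group element with 7 valence electrons is in group 17.

Group 17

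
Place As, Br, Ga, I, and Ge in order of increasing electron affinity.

EA tends to increase across a period and decrease down a group, though the pattern is less regular than for IE or radius.
These span different periods and groups, so the two trends combine.
As > Ga: both are in period 4; the period trend gives As the larger value.
Ge > As: this pair runs against the simple trend — see the exception note.
I > Ge: period and group pull opposite ways; the across-period shift dominates (295 vs 119 kJ/mol).
Br > I: Br sits above I in group 17, so the down-group effect alone puts Br higher.
Note the exception: Ge has a higher electron affinity than As, contrary to the simple trend — adding an electron to As's half-filled 4p³ is unfavourable, so Ge (4p²) has the more exothermic EA.
Approximate values (kJ/mol): Ga 29, Ge 119, As 78, Br 325, I 295.
So from lowest to highest: Ga < As < Ge < I < Br.

Ga < As < Ge < I < Br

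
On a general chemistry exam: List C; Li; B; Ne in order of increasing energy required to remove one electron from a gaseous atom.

Li is in period 2, group 1; B is in period 2, group 13; C is in period 2, group 14; Ne is in period 2, group 18.
Across a period the outer electron is held more tightly (higher IE₁); down a group it sits in a higher shell, more shielded, and comes off more easily.
All lie in period 2, so first ionization energy increases left to right.
So from lowest to highest: Li < B < C < Ne.

Li < B < C < Ne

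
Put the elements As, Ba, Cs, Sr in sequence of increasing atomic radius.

As < Sr < Ba < Cs

As is in period 4, group 15; Sr is in period 5, group 2; Cs is in period 6, group 1; Ba is in period 6, group 2.
Radius decreases left→right (rising Z_eff, same n) and increases top→bottom (higher n).
Neither a single period nor a single group — weigh both effects.
Sr > As: both effects reinforce here, so Sr is clearly the larger of the two.
Ba > Sr: they share group 2; the group trend gives Ba the larger value.
Cs > Ba: Cs lies to the left of Ba in period 6, so the across-period effect alone puts Cs larger.
For reference (pm): As 121, Sr 185, Cs 232, Ba 196.
So from smallest to largest: As < Sr < Ba < Cs.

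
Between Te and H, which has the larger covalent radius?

Te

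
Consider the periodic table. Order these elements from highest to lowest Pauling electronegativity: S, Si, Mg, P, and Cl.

Cl, S, P, Si, Mg

Smaller atoms with higher effective nuclear charge are more electronegative.
All lie in period 3, so electronegativity increases left to right.
So from highest to lowest: Cl > S > P > Si > Mg.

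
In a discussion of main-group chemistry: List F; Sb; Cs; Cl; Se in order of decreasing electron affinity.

F is in period 2, group 17; Cl is in period 3, group 17; Se is in period 4, group 16; Sb is in period 5, group 15; Cs is in period 6, group 1.
EA tends to increase across a period and decrease down a group, though the pattern is less regular than for IE or radius.
Neither a single period nor a single group — weigh both effects.
Sb > Cs: relative to Cs, both the across-period and down-group shifts push Sb's electron affinity up.
Se > Sb: both effects reinforce here, so Se is clearly the higher of the two.
F > Se: both effects reinforce here, so F is clearly the higher of the two.
Cl > F: this pair runs against the simple trend — see the exception note.
Note the exception: Cl has a higher electron affinity than F, contrary to the simple trend — F's small 2p subshell makes the incoming electron feel strong e⁻–e⁻ repulsion, so Cl actually releases more energy on gaining an electron.
Tabulated electron affinity (kJ/mol): F 328, Cl 349, Se 195, Sb 103, Cs 46.
So from highest to lowest: Cl > F > Se > Sb > Cs.

Cl > F > Se > Sb > Cs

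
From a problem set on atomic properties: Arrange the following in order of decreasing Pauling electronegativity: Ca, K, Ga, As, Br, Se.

Smaller atoms with higher effective nuclear charge are more electronegative.
All lie in period 4, so electronegativity increases left to right.
So from highest to lowest: Br > Se > As > Ga > Ca > K.

Br > Se > As > Ga > Ca > K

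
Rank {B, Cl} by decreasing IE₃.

Cl > B

IE_3 is the cost of taking one more electron from the +2 cation: B²⁺ still has 1 valence electron; Cl²⁺ still has 5 valence electrons.
All are still removing valence electrons, so compare the +2 ions as you would atoms: IE_3 generally rises across a period (higher Z_eff) and falls down a group (larger shell), subject to the usual subshell exceptions.
Valence configurations: B²⁺ [He]2s¹, Cl²⁺ [Ne]3s²3p³.
The numbers (kJ/mol): B 3660, Cl 3822.
Putting it together, IE_3: B < Cl.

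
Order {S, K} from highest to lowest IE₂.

The second ionization energy removes an electron from the +1 ion. For each element: S⁺ still has 5 valence electrons; K⁺ is the bare [Ar] core.
Breaking into a closed-shell core is much more expensive than removing a leftover valence electron — K has the largest IE_2 here.
Tabulated IE_2 (kJ/mol): S 2252, K 3052.
Hence IE_2: S < K.

K > S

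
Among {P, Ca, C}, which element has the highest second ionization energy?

C

The second ionization energy removes an electron from the +1 ion. For each element: P⁺ still has 4 valence electrons; Ca⁺ still has 1 valence electron; C⁺ still has 3 valence electrons.
All are still removing valence electrons, so compare the +1 ions as you would atoms: IE_2 generally rises across a period (higher Z_eff) and falls down a group (larger shell), subject to the usual subshell exceptions.
Valence configurations: P⁺ [Ne]3s²3p², Ca⁺ [Ar]4s¹, C⁺ [He]2s²2p¹.
The numbers (kJ/mol): P 1907, Ca 1145, C 2353.
Putting it together, IE_2: Ca < P < C.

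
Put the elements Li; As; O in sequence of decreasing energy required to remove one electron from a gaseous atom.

O, As, Li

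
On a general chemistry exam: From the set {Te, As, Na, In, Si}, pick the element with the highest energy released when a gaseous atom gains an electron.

Te

Adding an electron releases more energy for atoms nearer the top right (short of the noble gases).
Here both period and group differ, so the two effects have to be weighed against each other.
Na > In: period and group pull opposite ways; the down-group shift dominates (53 vs 29 kJ/mol).
As > Na: the two effects oppose for this pair; the across-period effect wins (78 vs 53 kJ/mol).
Si > As: period and group pull opposite ways; the down-group shift dominates (134 vs 78 kJ/mol).
Te > Si: period and group pull opposite ways; the across-period shift dominates (190 vs 134 kJ/mol).
Tabulated electron affinity (kJ/mol): Na 53, Si 134, As 78, In 29, Te 190.
The highest energy released when a gaseous atom gains an electron among these belongs to Te.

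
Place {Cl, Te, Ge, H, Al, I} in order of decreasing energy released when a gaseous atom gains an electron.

Cl > I > Te > Ge > H > Al

EA tends to increase across a period and decrease down a group, though the pattern is less regular than for IE or radius.
These span different periods and groups, so the two trends combine.
H > Al: the two effects oppose for this pair; the down-group effect wins (73 vs 42 kJ/mol).
Ge > H: period and group pull opposite ways; the across-period shift dominates (119 vs 73 kJ/mol).
Te > Ge: the two effects oppose for this pair; the across-period effect wins (190 vs 119 kJ/mol).
I > Te: I lies to the right of Te in period 5, so the across-period effect alone puts I higher.
Cl > I: they share group 17; the group trend gives Cl the larger value.
Approximate values (kJ/mol): H 73, Al 42, Cl 349, Ge 119, Te 190, I 295.
So from highest to lowest: Cl > I > Te > Ge > H > Al.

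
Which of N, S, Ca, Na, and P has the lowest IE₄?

S

Consider each +3 ion: N³⁺ still has 2 valence electrons; S³⁺ still has 3 valence electrons; Ca³⁺ is already 1 electron into the core; Na³⁺ is already 2 electrons into the core; P³⁺ still has 2 valence electrons.
Usually core removal costs more than valence removal, but here the competition is close: a tightly held n=2 valence electron can cost more to remove than an n=3 core electron, so the actual values have to decide it.
Valence configurations: N³⁺ [He]2s², S³⁺ [Ne]3s²3p¹, P³⁺ [Ne]3s².
S³⁺ loses a lone 3p electron whereas P³⁺ must break into a filled 3s² pair, so IE_4(P) > IE_4(S) even though S has the higher nuclear charge.
The numbers (kJ/mol): N 7475, S 4556, Ca 6491, Na 9543, P 4964.
Putting it together, IE_4: S < P < Ca < N < Na.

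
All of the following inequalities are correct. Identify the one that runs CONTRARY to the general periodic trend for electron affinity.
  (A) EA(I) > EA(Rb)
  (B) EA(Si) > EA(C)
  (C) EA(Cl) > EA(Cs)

The general trend: electron affinity increases across a period and decreases down a group.
(A) I (period 5, group 17) vs Rb (period 5, group 1): the stated order agrees with the simple trend.
(B) Si (period 3, group 14) vs C (period 2, group 14): the stated order contradicts the simple trend.
(C) Cl (period 3, group 17) vs Cs (period 6, group 1): the stated order agrees with the simple trend.
The exception is (B): Si's larger, more diffuse 3p orbitals accept an added electron slightly more readily than C's compact 2p.

(B)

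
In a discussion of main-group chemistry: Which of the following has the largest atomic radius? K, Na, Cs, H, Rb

Moving right in a period, electrons are added to the same shell under a stronger nuclear pull, so atoms get smaller; moving down, a new shell is opened and atoms get larger.
All are in group 1, so atomic radius increases down the group.
The largest atomic radius among these belongs to Cs.

Cs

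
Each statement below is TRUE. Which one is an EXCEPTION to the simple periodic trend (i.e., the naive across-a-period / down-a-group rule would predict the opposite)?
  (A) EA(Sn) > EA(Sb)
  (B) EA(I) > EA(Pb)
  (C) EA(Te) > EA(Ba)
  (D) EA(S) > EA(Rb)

The general trend: electron affinity increases across a period and decreases down a group.
(A) Sn (period 5, group 14) vs Sb (period 5, group 15): the stated order contradicts the simple trend.
(B) I (period 5, group 17) vs Pb (period 6, group 14): the stated order agrees with the simple trend.
(C) Te (period 5, group 16) vs Ba (period 6, group 2): the stated order agrees with the simple trend.
(D) S (period 3, group 16) vs Rb (period 5, group 1): the stated order agrees with the simple trend.
The exception is (A): adding an electron to Sb's half-filled 5p³ is unfavourable, so Sn has the more exothermic EA.

(A)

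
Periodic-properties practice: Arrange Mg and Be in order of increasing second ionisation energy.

After 1 electron has been removed, what remains? Mg⁺ still has 1 valence electron; Be⁺ still has 1 valence electron.
All are still removing valence electrons, so compare the +1 ions as you would atoms: IE_2 generally rises across a period (higher Z_eff) and falls down a group (larger shell), subject to the usual subshell exceptions.
Valence configurations: Mg⁺ [Ne]3s¹, Be⁺ [He]2s¹.
The numbers (kJ/mol): Mg 1451, Be 1757.
So the second ionization energies run Mg < Be.

Mg, Be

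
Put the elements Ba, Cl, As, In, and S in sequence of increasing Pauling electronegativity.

Ba < In < As < S < Cl

S is in period 3, group 16; Cl is in period 3, group 17; As is in period 4, group 15; In is in period 5, group 13; Ba is in period 6, group 2.
Atoms toward the upper right of the periodic table pull bonding electrons most strongly.
Neither a single period nor a single group — weigh both effects.
In > Ba: relative to Ba, both the across-period and down-group shifts push In's electronegativity up.
As > In: both effects reinforce here, so As is clearly the higher of the two.
S > As: relative to As, both the across-period and down-group shifts push S's electronegativity up.
Cl > S: both are in period 3; the period trend gives Cl the larger value.
Tabulated electronegativity (Pauling): S 2.58, Cl 3.16, As 2.18, In 1.78, Ba 0.89.
So from lowest to highest: Ba < In < As < S < Cl.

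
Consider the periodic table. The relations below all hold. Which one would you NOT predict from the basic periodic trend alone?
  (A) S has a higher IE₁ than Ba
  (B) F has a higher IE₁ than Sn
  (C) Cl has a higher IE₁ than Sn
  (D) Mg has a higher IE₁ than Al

(D)

The general trend: IE₁ increases across a period and decreases down a group.
(A) S (period 3, group 16) vs Ba (period 6, group 2): the stated order agrees with the simple trend.
(B) F (period 2, group 17) vs Sn (period 5, group 14): the stated order agrees with the simple trend.
(C) Cl (period 3, group 17) vs Sn (period 5, group 14): the stated order agrees with the simple trend.
(D) Mg (period 3, group 2) vs Al (period 3, group 13): the stated order contradicts the simple trend.
The exception is (D): Al's single 3p electron is easier to remove than one from Mg's filled 3s².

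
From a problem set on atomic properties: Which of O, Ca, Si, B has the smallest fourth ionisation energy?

Si

IE_4 is the cost of taking one more electron from the +3 cation: O³⁺ still has 3 valence electrons; Ca³⁺ is already 1 electron into the core; Si³⁺ still has 1 valence electron; B³⁺ is the bare [He] core.
Usually core removal costs more than valence removal, but here the competition is close: a tightly held n=2 valence electron can cost more to remove than an n=3 core electron, so the actual values have to decide it.
Valence configurations: O³⁺ [He]2s²2p¹, Si³⁺ [Ne]3s¹.
Approximate IE_4 values (kJ/mol): O 7469, Ca 6491, Si 4356, B 25026.
So the fourth ionization energies run Si < Ca < O < B.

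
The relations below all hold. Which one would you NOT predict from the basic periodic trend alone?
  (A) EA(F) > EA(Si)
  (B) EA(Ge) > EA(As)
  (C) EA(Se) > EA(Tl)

(B)

The general trend: electron affinity increases across a period and decreases down a group.
(A) F (period 2, group 17) vs Si (period 3, group 14): the stated order agrees with the simple trend.
(B) Ge (period 4, group 14) vs As (period 4, group 15): the stated order contradicts the simple trend.
(C) Se (period 4, group 16) vs Tl (period 6, group 13): the stated order agrees with the simple trend.
The exception is (B): adding an electron to As's half-filled 4p³ is unfavourable, so Ge (4p²) has the more exothermic EA.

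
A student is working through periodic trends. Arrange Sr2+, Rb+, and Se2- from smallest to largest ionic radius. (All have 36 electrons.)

All of these have 36 electrons, so size is governed by nuclear charge alone: the more protons, the stronger the pull on the same electron cloud, and the smaller the ion.
Nuclear charges: Sr2+ (Z=38), Rb+ (Z=37), Se2- (Z=34).
Smallest to largest: Sr2+ < Rb+ < Se2-.

Sr2+ < Rb+ < Se2-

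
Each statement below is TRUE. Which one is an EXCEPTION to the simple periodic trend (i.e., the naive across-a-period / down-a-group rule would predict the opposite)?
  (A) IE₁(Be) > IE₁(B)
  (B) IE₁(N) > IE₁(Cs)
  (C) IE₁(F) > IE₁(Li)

(A)

The general trend: IE₁ increases across a period and decreases down a group.
(A) Be (period 2, group 2) vs B (period 2, group 13): the stated order contradicts the simple trend.
(B) N (period 2, group 15) vs Cs (period 6, group 1): the stated order agrees with the simple trend.
(C) F (period 2, group 17) vs Li (period 2, group 1): the stated order agrees with the simple trend.
The exception is (A): removing B's lone 2p electron is easier than breaking Be's filled 2s².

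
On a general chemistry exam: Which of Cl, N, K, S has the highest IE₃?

Consider each +2 ion: Cl²⁺ still has 5 valence electrons; N²⁺ still has 3 valence electrons; K²⁺ is already 1 electron into the core; S²⁺ still has 4 valence electrons.
Usually core removal costs more than valence removal, but here the competition is close: a tightly held n=2 valence electron can cost more to remove than an n=3 core electron, so the actual values have to decide it.
Valence configurations: Cl²⁺ [Ne]3s²3p³, N²⁺ [He]2s²2p¹, S²⁺ [Ne]3s²3p².
Tabulated IE_3 (kJ/mol): Cl 3822, N 4578, K 4420, S 3357.
Overall IE_3 order: S < Cl < K < N.

N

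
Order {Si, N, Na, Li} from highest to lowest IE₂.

IE_2 is the cost of taking one more electron from the +1 cation: Si⁺ still has 3 valence electrons; N⁺ still has 4 valence electrons; Na⁺ is the bare [Ne] core; Li⁺ is the bare [He] core.
Pulling an electron out of a noble-gas core costs far more than removing a remaining valence electron, so Na and Li sit at the high end of IE_2.
Valence configurations: Si⁺ [Ne]3s²3p¹, N⁺ [He]2s²2p².
Tabulated IE_2 (kJ/mol): Si 1577, N 2856, Na 4562, Li 7298.
Hence IE_2: Si < N < Na < Li.

Li > Na > N > Si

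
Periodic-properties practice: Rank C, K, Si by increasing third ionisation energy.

Si < K < C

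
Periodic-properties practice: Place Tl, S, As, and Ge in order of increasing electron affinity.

S is in period 3, group 16; Ge is in period 4, group 14; As is in period 4, group 15; Tl is in period 6, group 13.
Adding an electron releases more energy for atoms nearer the top right (short of the noble gases).
Neither a single period nor a single group — weigh both effects.
As > Tl: relative to Tl, both the across-period and down-group shifts push As's electron affinity up.
Ge > As: this pair runs against the simple trend — see the exception note.
S > Ge: both effects reinforce here, so S is clearly the higher of the two.
Note the exception: Ge has a higher electron affinity than As, contrary to the simple trend — adding an electron to As's half-filled 4p³ is unfavourable, so Ge (4p²) has the more exothermic EA.
For reference (kJ/mol): S 200, Ge 119, As 78, Tl 19.
So from lowest to highest: Tl < As < Ge < S.

Tl < As < Ge < S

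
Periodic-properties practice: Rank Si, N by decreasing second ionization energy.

Consider each +1 ion: Si⁺ still has 3 valence electrons; N⁺ still has 4 valence electrons.
All are still removing valence electrons, so compare the +1 ions as you would atoms: IE_2 generally rises across a period (higher Z_eff) and falls down a group (larger shell), subject to the usual subshell exceptions.
Valence configurations: Si⁺ [Ne]3s²3p¹, N⁺ [He]2s²2p².
The numbers (kJ/mol): Si 1577, N 2856.
Hence IE_2: Si < N.

N, Si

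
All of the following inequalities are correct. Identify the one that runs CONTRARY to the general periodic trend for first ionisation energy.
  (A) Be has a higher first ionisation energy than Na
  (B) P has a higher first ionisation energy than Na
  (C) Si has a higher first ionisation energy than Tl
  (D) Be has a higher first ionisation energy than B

(D)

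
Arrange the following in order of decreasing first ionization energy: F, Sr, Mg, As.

F > As > Mg > Sr

F is in period 2, group 17; Mg is in period 3, group 2; As is in period 4, group 15; Sr is in period 5, group 2.
First ionization energy rises across a period (greater Z_eff holds electrons more tightly) and falls down a group (valence electrons are farther from the nucleus).
Neither a single period nor a single group — weigh both effects.
Mg > Sr: Mg sits above Sr in group 2, so the down-group effect alone puts Mg higher.
As > Mg: period and group pull opposite ways; the across-period shift dominates (947 vs 738 kJ/mol).
F > As: both effects reinforce here, so F is clearly the higher of the two.
Tabulated first ionization energy (kJ/mol): F 1681, Mg 738, As 947, Sr 550.
So from highest to lowest: F > As > Mg > Sr.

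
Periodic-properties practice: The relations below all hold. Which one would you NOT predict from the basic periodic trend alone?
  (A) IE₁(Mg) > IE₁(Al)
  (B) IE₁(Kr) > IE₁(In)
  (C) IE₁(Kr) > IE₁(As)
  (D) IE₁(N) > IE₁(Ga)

(A)

The general trend: first ionization energy increases across a period and decreases down a group.
(A) Mg (period 3, group 2) vs Al (period 3, group 13): the stated order contradicts the simple trend.
(B) Kr (period 4, group 18) vs In (period 5, group 13): the stated order agrees with the simple trend.
(C) Kr (period 4, group 18) vs As (period 4, group 15): the stated order agrees with the simple trend.
(D) N (period 2, group 15) vs Ga (period 4, group 13): the stated order agrees with the simple trend.
The exception is (A): Al's single 3p electron is easier to remove than one from Mg's filled 3s².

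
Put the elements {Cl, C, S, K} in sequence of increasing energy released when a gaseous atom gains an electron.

C is in period 2, group 14; S is in period 3, group 16; Cl is in period 3, group 17; K is in period 4, group 1.
Adding an electron releases more energy for atoms nearer the top right (short of the noble gases).
Here both period and group differ, so the two effects have to be weighed against each other.
C > K: relative to K, both the across-period and down-group shifts push C's electron affinity up.
S > C: period and group pull opposite ways; the across-period shift dominates (200 vs 122 kJ/mol).
Cl > S: both are in period 3; the period trend gives Cl the larger value.
Tabulated electron affinity (kJ/mol): C 122, S 200, Cl 349, K 48.
So from lowest to highest: K < C < S < Cl.

K < C < S < Cl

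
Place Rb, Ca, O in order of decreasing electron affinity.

Atoms with high Z_eff and room in the valence shell (especially the halogens) have the most exothermic electron affinities.
Here both period and group differ, so the two effects have to be weighed against each other.
Rb > Ca: this pair runs against the simple trend — see the exception note.
O > Rb: both effects reinforce here, so O is clearly the higher of the two.
Note the exception: Rb has a higher electron affinity than Ca, contrary to the simple trend — adding an electron to Ca (ns²) has to open a new, higher-energy np subshell, which is unfavourable.
For reference (kJ/mol): O 141, Ca 2, Rb 47.
So from highest to lowest: O > Rb > Ca.

O > Rb > Ca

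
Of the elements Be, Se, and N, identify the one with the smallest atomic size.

N

Be is in period 2, group 2; N is in period 2, group 15; Se is in period 4, group 16.
Atomic radius shrinks across a period as nuclear charge pulls the same shell inward, and grows down a group as new shells are added.
Neither a single period nor a single group — weigh both effects.
Be > N: Be lies to the left of N in period 2, so the across-period effect alone puts Be larger.
Se > Be: period and group pull opposite ways; the down-group shift dominates (116 vs 102 pm).
For reference (pm): Be 102, N 71, Se 116.
The smallest atomic size among these belongs to N.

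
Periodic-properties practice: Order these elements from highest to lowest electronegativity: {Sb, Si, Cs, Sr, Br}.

Br, Sb, Si, Sr, Cs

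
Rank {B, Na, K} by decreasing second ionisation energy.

Na > K > B

IE_2 is the cost of taking one more electron from the +1 cation: B⁺ still has 2 valence electrons; Na⁺ is the bare [Ne] core; K⁺ is the bare [Ar] core.
Pulling an electron out of a noble-gas core costs far more than removing a remaining valence electron, so K and Na sit at the high end of IE_2.
Approximate IE_2 values (kJ/mol): B 2427, Na 4562, K 3052.
So the second ionization energies run B < K < Na.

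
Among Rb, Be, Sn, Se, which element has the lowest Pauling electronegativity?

Be is in period 2, group 2; Se is in period 4, group 16; Rb is in period 5, group 1; Sn is in period 5, group 14.
EN rises left→right (higher Z_eff, smaller atoms) and falls top→bottom (larger, more shielded atoms).
These span different periods and groups, so the two trends combine.
Be > Rb: relative to Rb, both the across-period and down-group shifts push Be's electronegativity up.
Sn > Be: the two effects oppose for this pair; the across-period effect wins (1.96 vs 1.57).
Se > Sn: relative to Sn, both the across-period and down-group shifts push Se's electronegativity up.
Approximate values (Pauling): Be 1.57, Se 2.55, Rb 0.82, Sn 1.96.
The lowest Pauling electronegativity among these belongs to Rb.

Rb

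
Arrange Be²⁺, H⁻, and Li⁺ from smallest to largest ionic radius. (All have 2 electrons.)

Be²⁺ < Li⁺ < H⁻

All of these have 2 electrons, so size is governed by nuclear charge alone: the more protons, the stronger the pull on the same electron cloud, and the smaller the ion.
Nuclear charges: Be²⁺ (Z=4), Li⁺ (Z=3), H⁻ (Z=1).
Smallest to largest: Be²⁺ < Li⁺ < H⁻.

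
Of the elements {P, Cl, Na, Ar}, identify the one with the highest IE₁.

Ar

Na is in period 3, group 1; P is in period 3, group 15; Cl is in period 3, group 17; Ar is in period 3, group 18.
First ionization energy rises across a period (greater Z_eff holds electrons more tightly) and falls down a group (valence electrons are farther from the nucleus).
All lie in period 3, so first ionization energy increases left to right.
The highest IE₁ among these belongs to Ar.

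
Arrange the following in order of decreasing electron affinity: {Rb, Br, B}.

B is in period 2, group 13; Br is in period 4, group 17; Rb is in period 5, group 1.
Adding an electron releases more energy for atoms nearer the top right (short of the noble gases).
Neither a single period nor a single group — weigh both effects.
Rb > B: this pair runs against the simple trend — see the exception note.
Br > Rb: relative to Rb, both the across-period and down-group shifts push Br's electron affinity up.
Note the exception: Rb has a higher electron affinity than B, contrary to the simple trend — B's ns²np¹ configuration gives only a small electron affinity — the sparsely filled np subshell binds an added electron weakly.
Tabulated electron affinity (kJ/mol): B 27, Br 325, Rb 47.
So from highest to lowest: Br > Rb > B.

Br, Rb, B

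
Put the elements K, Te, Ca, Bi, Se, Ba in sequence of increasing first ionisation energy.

Removing the outermost electron gets harder across a period and easier down a group.
Here both period and group differ, so the two effects have to be weighed against each other.
Ba > K: period and group pull opposite ways; the across-period shift dominates (503 vs 419 kJ/mol).
Ca > Ba: Ca sits above Ba in group 2, so the down-group effect alone puts Ca higher.
Bi > Ca: period and group pull opposite ways; the across-period shift dominates (703 vs 590 kJ/mol).
Te > Bi: both effects reinforce here, so Te is clearly the higher of the two.
Se > Te: they share group 16; the group trend gives Se the larger value.
Approximate values (kJ/mol): K 419, Ca 590, Se 941, Te 869, Ba 503, Bi 703.
So from lowest to highest: K < Ba < Ca < Bi < Te < Se.

K < Ba < Ca < Bi < Te < Se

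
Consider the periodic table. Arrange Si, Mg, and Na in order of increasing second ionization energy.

Mg, Si, Na

IE_2 is the cost of taking one more electron from the +1 cation: Si⁺ still has 3 valence electrons; Mg⁺ still has 1 valence electron; Na⁺ is the bare [Ne] core.
Pulling an electron out of a noble-gas core costs far more than removing a remaining valence electron, so Na sits at the high end of IE_2.
Valence configurations: Si⁺ [Ne]3s²3p¹, Mg⁺ [Ne]3s¹.
Approximate IE_2 values (kJ/mol): Si 1577, Mg 1451, Na 4562.
So the second ionization energies run Mg < Si < Na.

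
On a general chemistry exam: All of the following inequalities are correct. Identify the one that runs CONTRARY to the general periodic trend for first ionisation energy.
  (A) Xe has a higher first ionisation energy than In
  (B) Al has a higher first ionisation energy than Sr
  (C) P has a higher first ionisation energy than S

(C)

The general trend: first ionisation energy increases across a period and decreases down a group.
(A) Xe (period 5, group 18) vs In (period 5, group 13): the stated order agrees with the simple trend.
(B) Al (period 3, group 13) vs Sr (period 5, group 2): the stated order agrees with the simple trend.
(C) P (period 3, group 15) vs S (period 3, group 16): the stated order contradicts the simple trend.
The exception is (C): S (3p⁴) ionizes more easily than half-filled P (3p³) because the paired 3p electron in S is pushed out by e⁻–e⁻ repulsion.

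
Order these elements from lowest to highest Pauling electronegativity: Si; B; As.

Si < B < As

B is in period 2, group 13; Si is in period 3, group 14; As is in period 4, group 15.
EN rises left→right (higher Z_eff, smaller atoms) and falls top→bottom (larger, more shielded atoms).
A diagonal step moves right (one effect) and down (the opposite effect) at once.
B > Si: period and group pull opposite ways; the down-group shift dominates (2.04 vs 1.90).
As > B: the two effects oppose for this pair; the across-period effect wins (2.18 vs 2.04).
Approximate values (Pauling): B 2.04, Si 1.90, As 2.18.
So from lowest to highest: Si < B < As.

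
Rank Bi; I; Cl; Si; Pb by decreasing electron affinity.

Cl, I, Si, Bi, Pb

Si is in period 3, group 14; Cl is in period 3, group 17; I is in period 5, group 17; Pb is in period 6, group 14; Bi is in period 6, group 15.
EA tends to increase across a period and decrease down a group, though the pattern is less regular than for IE or radius.
These span different periods and groups, so the two trends combine.
Bi > Pb: both are in period 6; the period trend gives Bi the larger value.
Si > Bi: period and group pull opposite ways; the down-group shift dominates (134 vs 91 kJ/mol).
I > Si: period and group pull opposite ways; the across-period shift dominates (295 vs 134 kJ/mol).
Cl > I: they share group 17; the group trend gives Cl the larger value.
For reference (kJ/mol): Si 134, Cl 349, I 295, Pb 35, Bi 91.
So from highest to lowest: Cl > I > Si > Bi > Pb.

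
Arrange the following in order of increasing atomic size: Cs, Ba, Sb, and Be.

Be is in period 2, group 2; Sb is in period 5, group 15; Cs is in period 6, group 1; Ba is in period 6, group 2.
Moving right in a period, electrons are added to the same shell under a stronger nuclear pull, so atoms get smaller; moving down, a new shell is opened and atoms get larger.
Neither a single period nor a single group — weigh both effects.
Sb > Be: period and group pull opposite ways; the down-group shift dominates (140 vs 102 pm).
Ba > Sb: both effects reinforce here, so Ba is clearly the larger of the two.
Cs > Ba: Cs lies to the left of Ba in period 6, so the across-period effect alone puts Cs larger.
Approximate values (pm): Be 102, Sb 140, Cs 232, Ba 196.
So from smallest to largest: Be < Sb < Ba < Cs.

Be < Sb < Ba < Cs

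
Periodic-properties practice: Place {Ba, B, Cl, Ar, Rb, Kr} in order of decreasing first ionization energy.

IE₁ increases left→right with effective nuclear charge and decreases top→bottom as the valence shell moves farther out.
Here both period and group differ, so the two effects have to be weighed against each other.
Ba > Rb: period and group pull opposite ways; the across-period shift dominates (503 vs 403 kJ/mol).
B > Ba: relative to Ba, both the across-period and down-group shifts push B's first ionization energy up.
Cl > B: the two effects oppose for this pair; the across-period effect wins (1251 vs 801 kJ/mol).
Kr > Cl: period and group pull opposite ways; the across-period shift dominates (1351 vs 1251 kJ/mol).
Ar > Kr: Ar sits above Kr in group 18, so the down-group effect alone puts Ar higher.
For reference (kJ/mol): B 801, Cl 1251, Ar 1521, Kr 1351, Rb 403, Ba 503.
So from highest to lowest: Ar > Kr > Cl > B > Ba > Rb.

Ar > Kr > Cl > B > Ba > Rb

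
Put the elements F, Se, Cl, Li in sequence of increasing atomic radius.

Li is in period 2, group 1; F is in period 2, group 17; Cl is in period 3, group 17; Se is in period 4, group 16.
Atomic radius shrinks across a period as nuclear charge pulls the same shell inward, and grows down a group as new shells are added.
Here both period and group differ, so the two effects have to be weighed against each other.
Cl > F: Cl sits below F in group 17, so the down-group effect alone puts Cl larger.
Se > Cl: relative to Cl, both the across-period and down-group shifts push Se's atomic radius up.
Li > Se: period and group pull opposite ways; the across-period shift dominates (133 vs 116 pm).
Approximate values (pm): Li 133, F 64, Cl 99, Se 116.
So from smallest to largest: F < Cl < Se < Li.

F, Cl, Se, Li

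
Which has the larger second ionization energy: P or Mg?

P

The second ionization energy removes an electron from the +1 ion. For each element: P⁺ still has 4 valence electrons; Mg⁺ still has 1 valence electron.
All are still removing valence electrons, so compare the +1 ions as you would atoms: IE_2 generally rises across a period (higher Z_eff) and falls down a group (larger shell), subject to the usual subshell exceptions.
Valence configurations: P⁺ [Ne]3s²3p², Mg⁺ [Ne]3s¹.
Tabulated IE_2 (kJ/mol): P 1907, Mg 1451.
Hence IE_2: Mg < P.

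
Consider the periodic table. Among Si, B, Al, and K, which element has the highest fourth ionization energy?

B

IE_4 is the cost of taking one more electron from the +3 cation: Si³⁺ still has 1 valence electron; B³⁺ is the bare [He] core; Al³⁺ is the bare [Ne] core; K³⁺ is already 2 electrons into the core.
Core electrons are held far more tightly than valence electrons, so K, Al and B top the IE_4 order.
Approximate IE_4 values (kJ/mol): Si 4356, B 25026, Al 11577, K 5877.
Hence IE_4: Si < K < Al < B.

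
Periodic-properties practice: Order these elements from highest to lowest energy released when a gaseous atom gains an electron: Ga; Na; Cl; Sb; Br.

Cl > Br > Sb > Na > Ga

EA tends to increase across a period and decrease down a group, though the pattern is less regular than for IE or radius.
Neither a single period nor a single group — weigh both effects.
Na > Ga: period and group pull opposite ways; the down-group shift dominates (53 vs 29 kJ/mol).
Sb > Na: period and group pull opposite ways; the across-period shift dominates (103 vs 53 kJ/mol).
Br > Sb: relative to Sb, both the across-period and down-group shifts push Br's electron affinity up.
Cl > Br: Cl sits above Br in group 17, so the down-group effect alone puts Cl higher.
Approximate values (kJ/mol): Na 53, Cl 349, Ga 29, Br 325, Sb 103.
So from highest to lowest: Cl > Br > Sb > Na > Ga.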